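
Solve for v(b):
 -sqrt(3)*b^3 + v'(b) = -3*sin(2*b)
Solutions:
 v(b) = C1 + sqrt(3)*b^4/4 + 3*cos(2*b)/2


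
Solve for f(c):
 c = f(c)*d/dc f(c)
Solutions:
 f(c) = -sqrt(C1 + c^2)
 f(c) = sqrt(C1 + c^2)


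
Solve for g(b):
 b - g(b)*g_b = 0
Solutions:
 g(b) = -sqrt(C1 + b^2)
 g(b) = sqrt(C1 + b^2)


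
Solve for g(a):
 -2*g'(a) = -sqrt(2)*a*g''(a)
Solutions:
 g(a) = C1 + C2*a^(1 + sqrt(2))


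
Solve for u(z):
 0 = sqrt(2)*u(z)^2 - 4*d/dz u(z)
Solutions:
 u(z) = -4/(C1 + sqrt(2)*z)


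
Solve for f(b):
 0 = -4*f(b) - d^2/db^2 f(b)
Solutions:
 f(b) = C1*sin(2*b) + C2*cos(2*b)


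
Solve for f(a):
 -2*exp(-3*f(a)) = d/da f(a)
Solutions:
 f(a) = log(C1 - 6*a)/3
 f(a) = log((-3^(1/3) - 3^(5/6)*I)*(C1 - 2*a)^(1/3)/2)
 f(a) = log((-3^(1/3) + 3^(5/6)*I)*(C1 - 2*a)^(1/3)/2)


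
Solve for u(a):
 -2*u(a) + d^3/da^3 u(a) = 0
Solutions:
 u(a) = C3*exp(2^(1/3)*a) + (C1*sin(2^(1/3)*sqrt(3)*a/2) + C2*cos(2^(1/3)*sqrt(3)*a/2))*exp(-2^(1/3)*a/2)


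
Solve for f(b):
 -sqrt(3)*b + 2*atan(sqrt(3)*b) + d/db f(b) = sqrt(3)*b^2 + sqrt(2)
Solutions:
 f(b) = C1 + sqrt(3)*b^3/3 + sqrt(3)*b^2/2 - 2*b*atan(sqrt(3)*b) + sqrt(2)*b + sqrt(3)*log(3*b^2 + 1)/3


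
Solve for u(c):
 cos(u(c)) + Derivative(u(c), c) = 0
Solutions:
 u(c) = pi - asin((C1 + exp(2*c))/(C1 - exp(2*c)))
 u(c) = asin((C1 + exp(2*c))/(C1 - exp(2*c)))


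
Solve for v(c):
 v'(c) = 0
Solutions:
 v(c) = C1


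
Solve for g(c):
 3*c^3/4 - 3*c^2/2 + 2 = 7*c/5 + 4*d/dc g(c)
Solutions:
 g(c) = C1 + 3*c^4/64 - c^3/8 - 7*c^2/40 + c/2


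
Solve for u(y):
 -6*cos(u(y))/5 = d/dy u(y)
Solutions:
 6*y/5 - log(sin(u(y)) - 1)/2 + log(sin(u(y)) + 1)/2 = C1


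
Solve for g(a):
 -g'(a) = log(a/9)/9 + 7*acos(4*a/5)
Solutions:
 g(a) = C1 - a*log(a)/9 - 7*a*acos(4*a/5) + a/9 + 2*a*log(3)/9 + 7*sqrt(25 - 16*a^2)/4


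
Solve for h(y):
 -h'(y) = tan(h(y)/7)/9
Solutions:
 h(y) = -7*asin(C1*exp(-y/63)) + 7*pi
 h(y) = 7*asin(C1*exp(-y/63))


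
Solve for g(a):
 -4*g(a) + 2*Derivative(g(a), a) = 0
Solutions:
 g(a) = C1*exp(2*a)


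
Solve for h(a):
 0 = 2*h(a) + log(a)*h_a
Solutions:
 h(a) = C1*exp(-2*li(a))


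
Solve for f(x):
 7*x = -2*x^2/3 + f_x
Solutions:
 f(x) = C1 + 2*x^3/9 + 7*x^2/2


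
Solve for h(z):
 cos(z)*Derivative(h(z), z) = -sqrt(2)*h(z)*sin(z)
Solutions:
 h(z) = C1*cos(z)^(sqrt(2))


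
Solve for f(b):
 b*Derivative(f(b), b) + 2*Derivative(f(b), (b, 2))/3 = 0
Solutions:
 f(b) = C1 + C2*erf(sqrt(3)*b/2)


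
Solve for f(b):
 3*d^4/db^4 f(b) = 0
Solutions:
 f(b) = C1 + C2*b + C3*b^2 + C4*b^3


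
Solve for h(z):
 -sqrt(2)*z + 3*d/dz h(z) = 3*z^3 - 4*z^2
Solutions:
 h(z) = C1 + z^4/4 - 4*z^3/9 + sqrt(2)*z^2/6


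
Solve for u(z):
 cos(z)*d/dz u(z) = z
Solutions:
 u(z) = C1 + Integral(z/cos(z), z)


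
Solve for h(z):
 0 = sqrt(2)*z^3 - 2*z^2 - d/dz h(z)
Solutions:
 h(z) = C1 + sqrt(2)*z^4/4 - 2*z^3/3


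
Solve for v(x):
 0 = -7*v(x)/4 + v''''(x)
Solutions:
 v(x) = C1*exp(-sqrt(2)*7^(1/4)*x/2) + C2*exp(sqrt(2)*7^(1/4)*x/2) + C3*sin(sqrt(2)*7^(1/4)*x/2) + C4*cos(sqrt(2)*7^(1/4)*x/2)


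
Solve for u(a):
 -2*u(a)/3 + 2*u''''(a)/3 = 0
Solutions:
 u(a) = C1*exp(-a) + C2*exp(a) + C3*sin(a) + C4*cos(a)


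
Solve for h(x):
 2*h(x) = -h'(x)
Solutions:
 h(x) = C1*exp(-2*x)


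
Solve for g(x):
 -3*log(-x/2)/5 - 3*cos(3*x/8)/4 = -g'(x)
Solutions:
 g(x) = C1 + 3*x*log(-x)/5 - 3*x/5 - 3*x*log(2)/5 + 2*sin(3*x/8)


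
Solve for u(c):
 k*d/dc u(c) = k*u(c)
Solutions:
 u(c) = C1*exp(c)


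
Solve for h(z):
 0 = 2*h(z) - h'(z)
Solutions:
 h(z) = C1*exp(2*z)


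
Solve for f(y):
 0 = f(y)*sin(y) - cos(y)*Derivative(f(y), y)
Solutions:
 f(y) = C1/cos(y)


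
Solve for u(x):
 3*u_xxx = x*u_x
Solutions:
 u(x) = C1 + Integral(C2*airyai(3^(2/3)*x/3) + C3*airybi(3^(2/3)*x/3), x)


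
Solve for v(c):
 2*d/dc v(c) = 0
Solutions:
 v(c) = C1


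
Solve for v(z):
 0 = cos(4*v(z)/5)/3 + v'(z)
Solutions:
 z/3 - 5*log(sin(4*v(z)/5) - 1)/8 + 5*log(sin(4*v(z)/5) + 1)/8 = C1


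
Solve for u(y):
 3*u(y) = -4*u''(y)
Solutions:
 u(y) = C1*sin(sqrt(3)*y/2) + C2*cos(sqrt(3)*y/2)


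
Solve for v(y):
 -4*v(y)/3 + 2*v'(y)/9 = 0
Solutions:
 v(y) = C1*exp(6*y)


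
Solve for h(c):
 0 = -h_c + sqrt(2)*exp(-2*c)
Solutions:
 h(c) = C1 - sqrt(2)*exp(-2*c)/2


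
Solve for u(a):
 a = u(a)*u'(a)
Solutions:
 u(a) = -sqrt(C1 + a^2)
 u(a) = sqrt(C1 + a^2)


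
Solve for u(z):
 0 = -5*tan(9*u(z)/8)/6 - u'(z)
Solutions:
 u(z) = -8*asin(C1*exp(-15*z/16))/9 + 8*pi/9
 u(z) = 8*asin(C1*exp(-15*z/16))/9


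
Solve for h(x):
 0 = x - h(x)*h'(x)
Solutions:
 h(x) = -sqrt(C1 + x^2)
 h(x) = sqrt(C1 + x^2)


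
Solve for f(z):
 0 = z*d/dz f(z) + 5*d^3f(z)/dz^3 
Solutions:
 f(z) = C1 + Integral(C2*airyai(-5^(2/3)*z/5) + C3*airybi(-5^(2/3)*z/5), z)


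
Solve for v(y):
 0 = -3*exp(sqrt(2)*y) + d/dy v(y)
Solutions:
 v(y) = C1 + 3*sqrt(2)*exp(sqrt(2)*y)/2


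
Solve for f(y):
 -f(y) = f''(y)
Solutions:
 f(y) = C1*sin(y) + C2*cos(y)


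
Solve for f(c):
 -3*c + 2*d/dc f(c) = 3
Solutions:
 f(c) = C1 + 3*c^2/4 + 3*c/2


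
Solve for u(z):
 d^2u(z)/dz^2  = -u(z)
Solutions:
 u(z) = C1*sin(z) + C2*cos(z)


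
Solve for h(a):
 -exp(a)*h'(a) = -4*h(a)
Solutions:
 h(a) = C1*exp(-4*exp(-a))


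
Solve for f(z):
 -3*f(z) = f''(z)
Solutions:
 f(z) = C1*sin(sqrt(3)*z) + C2*cos(sqrt(3)*z)


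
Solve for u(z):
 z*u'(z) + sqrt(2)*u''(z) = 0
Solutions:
 u(z) = C1 + C2*erf(2^(1/4)*z/2)


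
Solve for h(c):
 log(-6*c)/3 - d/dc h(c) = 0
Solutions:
 h(c) = C1 + c*log(-c)/3 + c*(-1 + log(6))/3


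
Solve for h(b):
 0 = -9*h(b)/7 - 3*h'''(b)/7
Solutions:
 h(b) = C3*exp(-3^(1/3)*b) + (C1*sin(3^(5/6)*b/2) + C2*cos(3^(5/6)*b/2))*exp(3^(1/3)*b/2)


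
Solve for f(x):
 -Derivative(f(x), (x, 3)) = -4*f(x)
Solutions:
 f(x) = C3*exp(2^(2/3)*x) + (C1*sin(2^(2/3)*sqrt(3)*x/2) + C2*cos(2^(2/3)*sqrt(3)*x/2))*exp(-2^(2/3)*x/2)


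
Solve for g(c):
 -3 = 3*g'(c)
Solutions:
 g(c) = C1 - c


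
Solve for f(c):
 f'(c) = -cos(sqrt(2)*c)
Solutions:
 f(c) = C1 - sqrt(2)*sin(sqrt(2)*c)/2


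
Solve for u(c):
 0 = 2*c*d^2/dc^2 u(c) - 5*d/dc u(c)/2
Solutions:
 u(c) = C1 + C2*c^(9/4)


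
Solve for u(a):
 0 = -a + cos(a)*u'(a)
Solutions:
 u(a) = C1 + Integral(a/cos(a), a)


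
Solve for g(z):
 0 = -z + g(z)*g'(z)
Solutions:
 g(z) = -sqrt(C1 + z^2)
 g(z) = sqrt(C1 + z^2)


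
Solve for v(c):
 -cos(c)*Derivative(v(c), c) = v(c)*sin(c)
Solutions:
 v(c) = C1*cos(c)


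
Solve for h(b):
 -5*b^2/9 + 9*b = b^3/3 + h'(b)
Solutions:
 h(b) = C1 - b^4/12 - 5*b^3/27 + 9*b^2/2


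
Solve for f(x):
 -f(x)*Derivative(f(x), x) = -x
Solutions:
 f(x) = -sqrt(C1 + x^2)
 f(x) = sqrt(C1 + x^2)


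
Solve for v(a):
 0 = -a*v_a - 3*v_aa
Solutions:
 v(a) = C1 + C2*erf(sqrt(6)*a/6)


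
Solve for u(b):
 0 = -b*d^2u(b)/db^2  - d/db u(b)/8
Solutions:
 u(b) = C1 + C2*b^(7/8)


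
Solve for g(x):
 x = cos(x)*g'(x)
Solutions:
 g(x) = C1 + Integral(x/cos(x), x)


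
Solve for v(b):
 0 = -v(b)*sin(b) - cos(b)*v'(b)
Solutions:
 v(b) = C1*cos(b)


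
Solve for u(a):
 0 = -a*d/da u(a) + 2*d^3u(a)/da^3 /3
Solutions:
 u(a) = C1 + Integral(C2*airyai(2^(2/3)*3^(1/3)*a/2) + C3*airybi(2^(2/3)*3^(1/3)*a/2), a)


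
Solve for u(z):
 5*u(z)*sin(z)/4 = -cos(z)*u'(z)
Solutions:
 u(z) = C1*cos(z)^(5/4)


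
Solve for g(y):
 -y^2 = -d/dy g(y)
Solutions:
 g(y) = C1 + y^3/3


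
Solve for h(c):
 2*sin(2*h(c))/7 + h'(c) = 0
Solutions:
 2*c/7 + log(cos(2*h(c)) - 1)/4 - log(cos(2*h(c)) + 1)/4 = C1


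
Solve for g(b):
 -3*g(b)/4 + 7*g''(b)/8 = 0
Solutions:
 g(b) = C1*exp(-sqrt(42)*b/7) + C2*exp(sqrt(42)*b/7)


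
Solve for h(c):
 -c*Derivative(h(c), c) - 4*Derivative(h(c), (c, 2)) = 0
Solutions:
 h(c) = C1 + C2*erf(sqrt(2)*c/4)


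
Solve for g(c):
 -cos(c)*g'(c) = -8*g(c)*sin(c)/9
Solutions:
 g(c) = C1/cos(c)^(8/9)


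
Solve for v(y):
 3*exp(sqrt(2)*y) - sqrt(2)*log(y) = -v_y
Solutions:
 v(y) = C1 + sqrt(2)*y*log(y) - sqrt(2)*y - 3*sqrt(2)*exp(sqrt(2)*y)/2


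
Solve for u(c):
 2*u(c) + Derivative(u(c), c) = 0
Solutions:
 u(c) = C1*exp(-2*c)


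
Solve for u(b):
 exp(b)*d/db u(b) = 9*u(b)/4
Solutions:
 u(b) = C1*exp(-9*exp(-b)/4)


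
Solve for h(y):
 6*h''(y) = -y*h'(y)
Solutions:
 h(y) = C1 + C2*erf(sqrt(3)*y/6)


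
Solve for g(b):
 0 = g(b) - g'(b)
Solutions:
 g(b) = C1*exp(b)


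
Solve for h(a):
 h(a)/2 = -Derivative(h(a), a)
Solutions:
 h(a) = C1*exp(-a/2)


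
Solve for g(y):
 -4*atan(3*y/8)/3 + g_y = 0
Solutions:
 g(y) = C1 + 4*y*atan(3*y/8)/3 - 16*log(9*y^2 + 64)/9


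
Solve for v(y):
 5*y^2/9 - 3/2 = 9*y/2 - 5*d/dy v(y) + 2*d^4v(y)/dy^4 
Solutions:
 v(y) = C1 + C4*exp(2^(2/3)*5^(1/3)*y/2) - y^3/27 + 9*y^2/20 + 3*y/10 + (C2*sin(2^(2/3)*sqrt(3)*5^(1/3)*y/4) + C3*cos(2^(2/3)*sqrt(3)*5^(1/3)*y/4))*exp(-2^(2/3)*5^(1/3)*y/4)


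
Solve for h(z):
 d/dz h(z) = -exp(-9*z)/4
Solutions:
 h(z) = C1 + exp(-9*z)/36


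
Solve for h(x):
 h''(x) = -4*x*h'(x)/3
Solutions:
 h(x) = C1 + C2*erf(sqrt(6)*x/3)


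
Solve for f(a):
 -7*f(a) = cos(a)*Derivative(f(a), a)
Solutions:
 f(a) = C1*sqrt(sin(a) - 1)*(sin(a)^3 - 3*sin(a)^2 + 3*sin(a) - 1)/(sqrt(sin(a) + 1)*(sin(a)^3 + 3*sin(a)^2 + 3*sin(a) + 1))


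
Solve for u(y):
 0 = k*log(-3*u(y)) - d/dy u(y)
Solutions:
 Integral(1/(log(-_y) + log(3)), (_y, u(y))) = C1 + k*y


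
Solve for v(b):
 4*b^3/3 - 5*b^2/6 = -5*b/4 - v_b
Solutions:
 v(b) = C1 - b^4/3 + 5*b^3/18 - 5*b^2/8


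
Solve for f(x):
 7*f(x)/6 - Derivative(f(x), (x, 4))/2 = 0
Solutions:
 f(x) = C1*exp(-3^(3/4)*7^(1/4)*x/3) + C2*exp(3^(3/4)*7^(1/4)*x/3) + C3*sin(3^(3/4)*7^(1/4)*x/3) + C4*cos(3^(3/4)*7^(1/4)*x/3)


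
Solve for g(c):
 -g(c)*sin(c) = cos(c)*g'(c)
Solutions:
 g(c) = C1*cos(c)


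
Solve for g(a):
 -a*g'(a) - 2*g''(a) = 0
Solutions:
 g(a) = C1 + C2*erf(a/2)


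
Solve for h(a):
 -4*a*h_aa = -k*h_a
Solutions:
 h(a) = C1 + a^(re(k)/4 + 1)*(C2*sin(log(a)*Abs(im(k))/4) + C3*cos(log(a)*im(k)/4))


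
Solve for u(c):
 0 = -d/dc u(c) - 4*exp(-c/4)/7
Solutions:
 u(c) = C1 + 16*exp(-c/4)/7


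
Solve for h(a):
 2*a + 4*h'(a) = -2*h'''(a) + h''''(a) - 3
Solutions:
 h(a) = C1 + C2*exp(a*(-2^(1/3)*(3*sqrt(105) + 31)^(1/3) - 2*2^(2/3)/(3*sqrt(105) + 31)^(1/3) + 4)/6)*sin(2^(1/3)*sqrt(3)*a*(-(3*sqrt(105) + 31)^(1/3) + 2*2^(1/3)/(3*sqrt(105) + 31)^(1/3))/6) + C3*exp(a*(-2^(1/3)*(3*sqrt(105) + 31)^(1/3) - 2*2^(2/3)/(3*sqrt(105) + 31)^(1/3) + 4)/6)*cos(2^(1/3)*sqrt(3)*a*(-(3*sqrt(105) + 31)^(1/3) + 2*2^(1/3)/(3*sqrt(105) + 31)^(1/3))/6) + C4*exp(a*(2*2^(2/3)/(3*sqrt(105) + 31)^(1/3) + 2 + 2^(1/3)*(3*sqrt(105) + 31)^(1/3))/3) - a^2/4 - 3*a/4


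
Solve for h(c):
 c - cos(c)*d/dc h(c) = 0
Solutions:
 h(c) = C1 + Integral(c/cos(c), c)


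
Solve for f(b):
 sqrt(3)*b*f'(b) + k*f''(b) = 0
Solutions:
 f(b) = C1 + C2*sqrt(k)*erf(sqrt(2)*3^(1/4)*b*sqrt(1/k)/2)


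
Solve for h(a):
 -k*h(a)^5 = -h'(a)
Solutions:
 h(a) = -(-1/(C1 + 4*a*k))^(1/4)
 h(a) = (-1/(C1 + 4*a*k))^(1/4)
 h(a) = -I*(-1/(C1 + 4*a*k))^(1/4)
 h(a) = I*(-1/(C1 + 4*a*k))^(1/4)


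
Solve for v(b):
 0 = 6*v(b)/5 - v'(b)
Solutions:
 v(b) = C1*exp(6*b/5)


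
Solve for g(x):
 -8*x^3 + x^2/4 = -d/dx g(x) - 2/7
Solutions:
 g(x) = C1 + 2*x^4 - x^3/12 - 2*x/7


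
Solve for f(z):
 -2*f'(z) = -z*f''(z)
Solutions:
 f(z) = C1 + C2*z^3


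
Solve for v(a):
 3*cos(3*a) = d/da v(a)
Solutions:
 v(a) = C1 + sin(3*a)


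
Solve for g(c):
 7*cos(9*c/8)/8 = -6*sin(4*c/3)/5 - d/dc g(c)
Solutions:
 g(c) = C1 - 7*sin(9*c/8)/9 + 9*cos(4*c/3)/10


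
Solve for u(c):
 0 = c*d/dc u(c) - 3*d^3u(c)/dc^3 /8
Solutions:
 u(c) = C1 + Integral(C2*airyai(2*3^(2/3)*c/3) + C3*airybi(2*3^(2/3)*c/3), c)


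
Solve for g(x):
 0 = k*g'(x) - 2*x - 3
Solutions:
 g(x) = C1 + x^2/k + 3*x/k


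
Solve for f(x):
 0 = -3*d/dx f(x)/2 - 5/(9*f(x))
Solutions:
 f(x) = -sqrt(C1 - 60*x)/9
 f(x) = sqrt(C1 - 60*x)/9


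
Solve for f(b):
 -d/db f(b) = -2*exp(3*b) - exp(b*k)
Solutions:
 f(b) = C1 + 2*exp(3*b)/3 + exp(b*k)/k


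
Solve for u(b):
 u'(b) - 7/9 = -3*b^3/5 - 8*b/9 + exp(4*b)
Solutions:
 u(b) = C1 - 3*b^4/20 - 4*b^2/9 + 7*b/9 + exp(4*b)/4


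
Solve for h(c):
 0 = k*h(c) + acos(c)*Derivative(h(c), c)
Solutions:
 h(c) = C1*exp(-k*Integral(1/acos(c), c))


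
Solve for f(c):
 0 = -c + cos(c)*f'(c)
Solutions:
 f(c) = C1 + Integral(c/cos(c), c)


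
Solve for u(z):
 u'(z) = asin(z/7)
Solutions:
 u(z) = C1 + z*asin(z/7) + sqrt(49 - z^2)


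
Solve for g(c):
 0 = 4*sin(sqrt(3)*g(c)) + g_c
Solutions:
 g(c) = sqrt(3)*(-acos((-exp(2*sqrt(3)*C1) - exp(8*sqrt(3)*c))/(exp(2*sqrt(3)*C1) - exp(8*sqrt(3)*c))) + 2*pi)/3
 g(c) = sqrt(3)*acos((-exp(2*sqrt(3)*C1) - exp(8*sqrt(3)*c))/(exp(2*sqrt(3)*C1) - exp(8*sqrt(3)*c)))/3


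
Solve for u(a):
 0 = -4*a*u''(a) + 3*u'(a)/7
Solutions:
 u(a) = C1 + C2*a^(31/28)


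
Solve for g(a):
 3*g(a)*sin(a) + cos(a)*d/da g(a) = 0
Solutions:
 g(a) = C1*cos(a)^3


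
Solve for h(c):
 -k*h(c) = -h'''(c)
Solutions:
 h(c) = C1*exp(c*k^(1/3)) + C2*exp(c*k^(1/3)*(-1 + sqrt(3)*I)/2) + C3*exp(-c*k^(1/3)*(1 + sqrt(3)*I)/2)


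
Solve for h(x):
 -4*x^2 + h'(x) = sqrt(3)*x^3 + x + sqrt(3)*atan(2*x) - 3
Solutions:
 h(x) = C1 + sqrt(3)*x^4/4 + 4*x^3/3 + x^2/2 - 3*x + sqrt(3)*(x*atan(2*x) - log(4*x^2 + 1)/4)


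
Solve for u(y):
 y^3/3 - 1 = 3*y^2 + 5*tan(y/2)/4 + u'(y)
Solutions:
 u(y) = C1 + y^4/12 - y^3 - y + 5*log(cos(y/2))/2


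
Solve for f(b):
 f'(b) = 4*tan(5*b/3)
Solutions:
 f(b) = C1 - 12*log(cos(5*b/3))/5


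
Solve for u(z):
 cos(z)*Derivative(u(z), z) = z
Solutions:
 u(z) = C1 + Integral(z/cos(z), z)


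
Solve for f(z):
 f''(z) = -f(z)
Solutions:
 f(z) = C1*sin(z) + C2*cos(z)


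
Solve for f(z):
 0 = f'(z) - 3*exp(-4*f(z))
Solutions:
 f(z) = log(-I*(C1 + 12*z)^(1/4))
 f(z) = log(I*(C1 + 12*z)^(1/4))
 f(z) = log(-(C1 + 12*z)^(1/4))
 f(z) = log(C1 + 12*z)/4


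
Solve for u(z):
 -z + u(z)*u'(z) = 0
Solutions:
 u(z) = -sqrt(C1 + z^2)
 u(z) = sqrt(C1 + z^2)


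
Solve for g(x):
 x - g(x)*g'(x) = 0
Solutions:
 g(x) = -sqrt(C1 + x^2)
 g(x) = sqrt(C1 + x^2)


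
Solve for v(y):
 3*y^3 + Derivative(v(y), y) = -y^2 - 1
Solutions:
 v(y) = C1 - 3*y^4/4 - y^3/3 - y


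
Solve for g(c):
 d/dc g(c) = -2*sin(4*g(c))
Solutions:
 g(c) = -acos((-C1 - exp(16*c))/(C1 - exp(16*c)))/4 + pi/2
 g(c) = acos((-C1 - exp(16*c))/(C1 - exp(16*c)))/4


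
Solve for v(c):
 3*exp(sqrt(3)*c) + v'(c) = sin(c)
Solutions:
 v(c) = C1 - sqrt(3)*exp(sqrt(3)*c) - cos(c)


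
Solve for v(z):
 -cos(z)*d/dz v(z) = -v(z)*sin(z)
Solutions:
 v(z) = C1/cos(z)


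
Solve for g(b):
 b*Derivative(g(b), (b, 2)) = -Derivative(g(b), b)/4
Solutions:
 g(b) = C1 + C2*b^(3/4)


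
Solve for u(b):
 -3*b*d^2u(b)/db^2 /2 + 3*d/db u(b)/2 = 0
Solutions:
 u(b) = C1 + C2*b^2


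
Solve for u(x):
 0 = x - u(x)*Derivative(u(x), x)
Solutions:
 u(x) = -sqrt(C1 + x^2)
 u(x) = sqrt(C1 + x^2)


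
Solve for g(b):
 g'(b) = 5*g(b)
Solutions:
 g(b) = C1*exp(5*b)


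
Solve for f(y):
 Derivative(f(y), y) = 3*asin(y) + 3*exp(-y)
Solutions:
 f(y) = C1 + 3*y*asin(y) + 3*sqrt(1 - y^2) - 3*exp(-y)


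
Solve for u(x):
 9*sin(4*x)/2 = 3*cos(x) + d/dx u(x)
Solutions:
 u(x) = C1 - 3*sin(x) - 9*cos(4*x)/8


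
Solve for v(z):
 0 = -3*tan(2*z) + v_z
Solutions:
 v(z) = C1 - 3*log(cos(2*z))/2


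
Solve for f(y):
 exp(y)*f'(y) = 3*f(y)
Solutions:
 f(y) = C1*exp(-3*exp(-y))


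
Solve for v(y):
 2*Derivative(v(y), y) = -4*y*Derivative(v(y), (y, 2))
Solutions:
 v(y) = C1 + C2*sqrt(y)


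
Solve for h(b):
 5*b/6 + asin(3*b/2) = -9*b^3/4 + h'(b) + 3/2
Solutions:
 h(b) = C1 + 9*b^4/16 + 5*b^2/12 + b*asin(3*b/2) - 3*b/2 + sqrt(4 - 9*b^2)/3


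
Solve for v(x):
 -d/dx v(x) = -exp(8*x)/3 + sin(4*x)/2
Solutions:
 v(x) = C1 + exp(8*x)/24 + cos(4*x)/8


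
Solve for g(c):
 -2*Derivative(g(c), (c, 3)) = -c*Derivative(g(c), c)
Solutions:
 g(c) = C1 + Integral(C2*airyai(2^(2/3)*c/2) + C3*airybi(2^(2/3)*c/2), c)


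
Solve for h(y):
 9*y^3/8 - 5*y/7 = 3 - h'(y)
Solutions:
 h(y) = C1 - 9*y^4/32 + 5*y^2/14 + 3*y


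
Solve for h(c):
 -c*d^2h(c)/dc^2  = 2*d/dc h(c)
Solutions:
 h(c) = C1 + C2/c


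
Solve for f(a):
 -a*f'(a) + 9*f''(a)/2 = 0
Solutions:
 f(a) = C1 + C2*erfi(a/3)


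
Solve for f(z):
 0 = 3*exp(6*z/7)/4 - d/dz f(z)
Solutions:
 f(z) = C1 + 7*exp(6*z/7)/8


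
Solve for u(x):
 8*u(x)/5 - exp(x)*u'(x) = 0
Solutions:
 u(x) = C1*exp(-8*exp(-x)/5)


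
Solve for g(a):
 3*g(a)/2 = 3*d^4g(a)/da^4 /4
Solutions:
 g(a) = C1*exp(-2^(1/4)*a) + C2*exp(2^(1/4)*a) + C3*sin(2^(1/4)*a) + C4*cos(2^(1/4)*a)


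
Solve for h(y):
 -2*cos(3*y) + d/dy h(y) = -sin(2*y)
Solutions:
 h(y) = C1 + 2*sin(3*y)/3 + cos(2*y)/2


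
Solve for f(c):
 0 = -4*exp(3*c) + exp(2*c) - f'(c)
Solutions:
 f(c) = C1 - 4*exp(3*c)/3 + exp(2*c)/2


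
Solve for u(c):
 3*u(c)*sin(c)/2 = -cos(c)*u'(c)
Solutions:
 u(c) = C1*cos(c)^(3/2)


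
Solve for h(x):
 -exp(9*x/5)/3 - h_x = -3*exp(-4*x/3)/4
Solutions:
 h(x) = C1 - 5*exp(9*x/5)/27 - 9*exp(-4*x/3)/16


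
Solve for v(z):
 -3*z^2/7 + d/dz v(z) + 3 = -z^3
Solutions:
 v(z) = C1 - z^4/4 + z^3/7 - 3*z


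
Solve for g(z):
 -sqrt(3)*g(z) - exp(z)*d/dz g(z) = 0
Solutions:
 g(z) = C1*exp(sqrt(3)*exp(-z))


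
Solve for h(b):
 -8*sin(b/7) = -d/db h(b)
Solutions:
 h(b) = C1 - 56*cos(b/7)


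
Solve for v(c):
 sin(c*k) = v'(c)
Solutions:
 v(c) = C1 - cos(c*k)/k


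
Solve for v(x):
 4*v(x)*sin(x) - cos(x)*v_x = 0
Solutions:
 v(x) = C1/cos(x)^4


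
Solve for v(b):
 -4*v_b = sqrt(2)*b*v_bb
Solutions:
 v(b) = C1 + C2*b^(1 - 2*sqrt(2))


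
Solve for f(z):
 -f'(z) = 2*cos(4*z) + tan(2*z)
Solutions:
 f(z) = C1 + log(cos(2*z))/2 - sin(4*z)/2


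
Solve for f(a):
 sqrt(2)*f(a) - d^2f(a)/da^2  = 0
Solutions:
 f(a) = C1*exp(-2^(1/4)*a) + C2*exp(2^(1/4)*a)


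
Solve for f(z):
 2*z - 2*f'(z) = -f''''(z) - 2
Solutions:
 f(z) = C1 + C4*exp(2^(1/3)*z) + z^2/2 + z + (C2*sin(2^(1/3)*sqrt(3)*z/2) + C3*cos(2^(1/3)*sqrt(3)*z/2))*exp(-2^(1/3)*z/2)


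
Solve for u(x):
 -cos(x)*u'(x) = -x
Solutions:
 u(x) = C1 + Integral(x/cos(x), x)


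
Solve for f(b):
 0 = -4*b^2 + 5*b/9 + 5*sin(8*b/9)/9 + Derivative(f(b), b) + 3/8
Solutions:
 f(b) = C1 + 4*b^3/3 - 5*b^2/18 - 3*b/8 + 5*cos(8*b/9)/8


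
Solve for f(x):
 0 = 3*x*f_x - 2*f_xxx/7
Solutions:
 f(x) = C1 + Integral(C2*airyai(2^(2/3)*21^(1/3)*x/2) + C3*airybi(2^(2/3)*21^(1/3)*x/2), x)


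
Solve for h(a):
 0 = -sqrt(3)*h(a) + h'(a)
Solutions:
 h(a) = C1*exp(sqrt(3)*a)


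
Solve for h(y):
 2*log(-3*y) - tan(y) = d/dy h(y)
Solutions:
 h(y) = C1 + 2*y*log(-y) - 2*y + 2*y*log(3) + log(cos(y))


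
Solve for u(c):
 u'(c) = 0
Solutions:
 u(c) = C1


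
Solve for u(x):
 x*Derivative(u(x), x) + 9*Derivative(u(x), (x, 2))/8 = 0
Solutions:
 u(x) = C1 + C2*erf(2*x/3)


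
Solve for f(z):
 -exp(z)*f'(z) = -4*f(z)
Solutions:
 f(z) = C1*exp(-4*exp(-z))


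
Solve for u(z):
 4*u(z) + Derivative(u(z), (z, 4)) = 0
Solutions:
 u(z) = (C1*sin(z) + C2*cos(z))*exp(-z) + (C3*sin(z) + C4*cos(z))*exp(z)


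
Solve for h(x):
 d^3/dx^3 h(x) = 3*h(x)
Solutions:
 h(x) = C3*exp(3^(1/3)*x) + (C1*sin(3^(5/6)*x/2) + C2*cos(3^(5/6)*x/2))*exp(-3^(1/3)*x/2)


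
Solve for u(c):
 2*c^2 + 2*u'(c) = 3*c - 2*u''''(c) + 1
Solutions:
 u(c) = C1 + C4*exp(-c) - c^3/3 + 3*c^2/4 + c/2 + (C2*sin(sqrt(3)*c/2) + C3*cos(sqrt(3)*c/2))*exp(c/2)


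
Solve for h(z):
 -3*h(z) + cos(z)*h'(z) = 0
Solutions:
 h(z) = C1*(sin(z) + 1)^(3/2)/(sin(z) - 1)^(3/2)


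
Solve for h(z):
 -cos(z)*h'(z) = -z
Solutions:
 h(z) = C1 + Integral(z/cos(z), z)


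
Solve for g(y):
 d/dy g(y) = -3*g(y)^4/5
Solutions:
 g(y) = 5^(1/3)*(1/(C1 + 9*y))^(1/3)
 g(y) = 5^(1/3)*(-3^(2/3) - 3*3^(1/6)*I)*(1/(C1 + 3*y))^(1/3)/6
 g(y) = 5^(1/3)*(-3^(2/3) + 3*3^(1/6)*I)*(1/(C1 + 3*y))^(1/3)/6


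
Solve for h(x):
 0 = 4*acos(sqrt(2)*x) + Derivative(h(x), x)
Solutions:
 h(x) = C1 - 4*x*acos(sqrt(2)*x) + 2*sqrt(2)*sqrt(1 - 2*x^2)


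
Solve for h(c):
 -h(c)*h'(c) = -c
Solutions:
 h(c) = -sqrt(C1 + c^2)
 h(c) = sqrt(C1 + c^2)


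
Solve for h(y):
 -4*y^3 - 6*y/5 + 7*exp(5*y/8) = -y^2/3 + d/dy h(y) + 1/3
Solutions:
 h(y) = C1 - y^4 + y^3/9 - 3*y^2/5 - y/3 + 56*exp(5*y/8)/5


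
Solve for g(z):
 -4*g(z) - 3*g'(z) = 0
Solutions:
 g(z) = C1*exp(-4*z/3)


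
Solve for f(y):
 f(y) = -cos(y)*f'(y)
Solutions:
 f(y) = C1*sqrt(sin(y) - 1)/sqrt(sin(y) + 1)


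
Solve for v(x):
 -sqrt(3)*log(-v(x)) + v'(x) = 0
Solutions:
 -li(-v(x)) = C1 + sqrt(3)*x


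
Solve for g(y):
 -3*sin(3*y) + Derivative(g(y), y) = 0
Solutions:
 g(y) = C1 - cos(3*y)


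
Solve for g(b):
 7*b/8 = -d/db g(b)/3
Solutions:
 g(b) = C1 - 21*b^2/16


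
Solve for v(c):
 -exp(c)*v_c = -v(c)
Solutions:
 v(c) = C1*exp(-exp(-c))


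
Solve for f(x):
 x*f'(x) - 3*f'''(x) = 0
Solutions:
 f(x) = C1 + Integral(C2*airyai(3^(2/3)*x/3) + C3*airybi(3^(2/3)*x/3), x)


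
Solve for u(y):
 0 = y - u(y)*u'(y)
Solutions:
 u(y) = -sqrt(C1 + y^2)
 u(y) = sqrt(C1 + y^2)


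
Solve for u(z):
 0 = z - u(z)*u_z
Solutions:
 u(z) = -sqrt(C1 + z^2)
 u(z) = sqrt(C1 + z^2)


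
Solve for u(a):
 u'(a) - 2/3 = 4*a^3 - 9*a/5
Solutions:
 u(a) = C1 + a^4 - 9*a^2/10 + 2*a/3


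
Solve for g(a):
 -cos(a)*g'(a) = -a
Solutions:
 g(a) = C1 + Integral(a/cos(a), a)


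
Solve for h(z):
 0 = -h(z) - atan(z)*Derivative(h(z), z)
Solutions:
 h(z) = C1*exp(-Integral(1/atan(z), z))


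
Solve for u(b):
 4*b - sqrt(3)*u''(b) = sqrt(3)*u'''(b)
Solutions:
 u(b) = C1 + C2*b + C3*exp(-b) + 2*sqrt(3)*b^3/9 - 2*sqrt(3)*b^2/3


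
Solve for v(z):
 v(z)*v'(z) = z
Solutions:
 v(z) = -sqrt(C1 + z^2)
 v(z) = sqrt(C1 + z^2)


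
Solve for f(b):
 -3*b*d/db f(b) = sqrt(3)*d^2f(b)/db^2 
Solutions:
 f(b) = C1 + C2*erf(sqrt(2)*3^(1/4)*b/2)


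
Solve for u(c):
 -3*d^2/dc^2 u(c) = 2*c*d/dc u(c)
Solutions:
 u(c) = C1 + C2*erf(sqrt(3)*c/3)


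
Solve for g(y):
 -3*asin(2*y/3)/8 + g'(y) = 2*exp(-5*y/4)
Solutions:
 g(y) = C1 + 3*y*asin(2*y/3)/8 + 3*sqrt(9 - 4*y^2)/16 - 8*exp(-5*y/4)/5


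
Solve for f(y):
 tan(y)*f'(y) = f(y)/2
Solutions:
 f(y) = C1*sqrt(sin(y))


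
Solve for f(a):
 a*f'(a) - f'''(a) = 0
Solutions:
 f(a) = C1 + Integral(C2*airyai(a) + C3*airybi(a), a)


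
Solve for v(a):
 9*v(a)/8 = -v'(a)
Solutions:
 v(a) = C1*exp(-9*a/8)


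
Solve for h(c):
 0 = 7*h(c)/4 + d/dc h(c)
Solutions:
 h(c) = C1*exp(-7*c/4)


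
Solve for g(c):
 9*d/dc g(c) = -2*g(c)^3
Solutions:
 g(c) = -3*sqrt(2)*sqrt(-1/(C1 - 2*c))/2
 g(c) = 3*sqrt(2)*sqrt(-1/(C1 - 2*c))/2


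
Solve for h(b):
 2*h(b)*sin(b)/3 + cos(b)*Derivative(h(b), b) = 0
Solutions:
 h(b) = C1*cos(b)^(2/3)


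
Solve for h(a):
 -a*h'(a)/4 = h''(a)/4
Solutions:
 h(a) = C1 + C2*erf(sqrt(2)*a/2)


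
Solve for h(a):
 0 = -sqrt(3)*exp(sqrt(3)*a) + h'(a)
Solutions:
 h(a) = C1 + exp(sqrt(3)*a)


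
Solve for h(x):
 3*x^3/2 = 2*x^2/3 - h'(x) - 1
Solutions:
 h(x) = C1 - 3*x^4/8 + 2*x^3/9 - x


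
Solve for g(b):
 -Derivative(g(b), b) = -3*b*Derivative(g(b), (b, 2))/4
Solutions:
 g(b) = C1 + C2*b^(7/3)


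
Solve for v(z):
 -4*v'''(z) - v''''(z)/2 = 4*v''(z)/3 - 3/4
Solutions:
 v(z) = C1 + C2*z + C3*exp(2*z*(-2 + sqrt(30)/3)) + C4*exp(-2*z*(sqrt(30)/3 + 2)) + 9*z^2/32


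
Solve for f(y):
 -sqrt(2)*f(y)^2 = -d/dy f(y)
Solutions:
 f(y) = -1/(C1 + sqrt(2)*y)


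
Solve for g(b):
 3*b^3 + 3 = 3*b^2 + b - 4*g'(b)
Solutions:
 g(b) = C1 - 3*b^4/16 + b^3/4 + b^2/8 - 3*b/4


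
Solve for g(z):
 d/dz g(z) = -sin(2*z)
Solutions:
 g(z) = C1 + cos(2*z)/2


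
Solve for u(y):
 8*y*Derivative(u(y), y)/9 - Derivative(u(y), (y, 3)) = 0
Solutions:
 u(y) = C1 + Integral(C2*airyai(2*3^(1/3)*y/3) + C3*airybi(2*3^(1/3)*y/3), y)


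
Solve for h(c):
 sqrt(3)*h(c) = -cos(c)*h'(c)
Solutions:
 h(c) = C1*(sin(c) - 1)^(sqrt(3)/2)/(sin(c) + 1)^(sqrt(3)/2)


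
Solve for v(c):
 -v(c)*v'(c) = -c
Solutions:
 v(c) = -sqrt(C1 + c^2)
 v(c) = sqrt(C1 + c^2)


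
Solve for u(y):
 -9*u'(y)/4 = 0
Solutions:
 u(y) = C1


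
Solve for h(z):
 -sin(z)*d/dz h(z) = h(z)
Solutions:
 h(z) = C1*sqrt(cos(z) + 1)/sqrt(cos(z) - 1)


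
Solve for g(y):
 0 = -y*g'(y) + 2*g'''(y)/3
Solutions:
 g(y) = C1 + Integral(C2*airyai(2^(2/3)*3^(1/3)*y/2) + C3*airybi(2^(2/3)*3^(1/3)*y/2), y)


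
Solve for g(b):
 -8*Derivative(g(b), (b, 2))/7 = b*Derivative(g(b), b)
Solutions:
 g(b) = C1 + C2*erf(sqrt(7)*b/4)


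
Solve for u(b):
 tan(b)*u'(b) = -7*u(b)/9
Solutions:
 u(b) = C1/sin(b)^(7/9)


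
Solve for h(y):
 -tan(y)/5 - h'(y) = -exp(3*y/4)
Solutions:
 h(y) = C1 + 4*exp(3*y/4)/3 + log(cos(y))/5


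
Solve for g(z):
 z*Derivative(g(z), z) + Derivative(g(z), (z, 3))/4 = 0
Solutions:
 g(z) = C1 + Integral(C2*airyai(-2^(2/3)*z) + C3*airybi(-2^(2/3)*z), z)


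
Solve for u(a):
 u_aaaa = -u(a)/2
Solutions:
 u(a) = (C1*sin(2^(1/4)*a/2) + C2*cos(2^(1/4)*a/2))*exp(-2^(1/4)*a/2) + (C3*sin(2^(1/4)*a/2) + C4*cos(2^(1/4)*a/2))*exp(2^(1/4)*a/2)


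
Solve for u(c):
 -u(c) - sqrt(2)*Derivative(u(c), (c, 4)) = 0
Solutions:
 u(c) = (C1*sin(2^(3/8)*c/2) + C2*cos(2^(3/8)*c/2))*exp(-2^(3/8)*c/2) + (C3*sin(2^(3/8)*c/2) + C4*cos(2^(3/8)*c/2))*exp(2^(3/8)*c/2)


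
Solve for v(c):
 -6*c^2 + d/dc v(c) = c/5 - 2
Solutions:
 v(c) = C1 + 2*c^3 + c^2/10 - 2*c


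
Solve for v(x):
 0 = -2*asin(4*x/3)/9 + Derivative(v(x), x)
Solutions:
 v(x) = C1 + 2*x*asin(4*x/3)/9 + sqrt(9 - 16*x^2)/18


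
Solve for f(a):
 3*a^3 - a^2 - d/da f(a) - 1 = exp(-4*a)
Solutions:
 f(a) = C1 + 3*a^4/4 - a^3/3 - a + exp(-4*a)/4


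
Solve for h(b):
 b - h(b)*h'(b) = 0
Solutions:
 h(b) = -sqrt(C1 + b^2)
 h(b) = sqrt(C1 + b^2)


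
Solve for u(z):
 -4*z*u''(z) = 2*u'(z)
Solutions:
 u(z) = C1 + C2*sqrt(z)


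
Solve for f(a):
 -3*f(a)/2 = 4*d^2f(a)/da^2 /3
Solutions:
 f(a) = C1*sin(3*sqrt(2)*a/4) + C2*cos(3*sqrt(2)*a/4)


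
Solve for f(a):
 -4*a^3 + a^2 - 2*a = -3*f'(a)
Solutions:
 f(a) = C1 + a^4/3 - a^3/9 + a^2/3


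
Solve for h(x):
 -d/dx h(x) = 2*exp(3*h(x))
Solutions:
 h(x) = log((-3^(2/3) - 3*3^(1/6)*I)*(1/(C1 + 2*x))^(1/3)/6)
 h(x) = log((-3^(2/3) + 3*3^(1/6)*I)*(1/(C1 + 2*x))^(1/3)/6)
 h(x) = log(1/(C1 + 6*x))/3


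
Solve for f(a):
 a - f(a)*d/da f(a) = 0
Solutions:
 f(a) = -sqrt(C1 + a^2)
 f(a) = sqrt(C1 + a^2)


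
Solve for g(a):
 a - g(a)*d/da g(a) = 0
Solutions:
 g(a) = -sqrt(C1 + a^2)
 g(a) = sqrt(C1 + a^2)


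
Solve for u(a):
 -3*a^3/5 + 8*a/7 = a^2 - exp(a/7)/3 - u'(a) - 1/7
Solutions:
 u(a) = C1 + 3*a^4/20 + a^3/3 - 4*a^2/7 - a/7 - 7*exp(a/7)/3


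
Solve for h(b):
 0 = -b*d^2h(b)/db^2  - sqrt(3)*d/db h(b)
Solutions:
 h(b) = C1 + C2*b^(1 - sqrt(3))


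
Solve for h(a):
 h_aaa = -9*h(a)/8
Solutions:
 h(a) = C3*exp(-3^(2/3)*a/2) + (C1*sin(3*3^(1/6)*a/4) + C2*cos(3*3^(1/6)*a/4))*exp(3^(2/3)*a/4)


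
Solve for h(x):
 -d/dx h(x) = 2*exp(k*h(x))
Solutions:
 h(x) = Piecewise((log(1/(C1*k + 2*k*x))/k, Ne(k, 0)), (nan, True))
 h(x) = Piecewise((C1 - 2*x, Eq(k, 0)), (nan, True))


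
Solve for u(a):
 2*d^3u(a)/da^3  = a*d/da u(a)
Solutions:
 u(a) = C1 + Integral(C2*airyai(2^(2/3)*a/2) + C3*airybi(2^(2/3)*a/2), a)


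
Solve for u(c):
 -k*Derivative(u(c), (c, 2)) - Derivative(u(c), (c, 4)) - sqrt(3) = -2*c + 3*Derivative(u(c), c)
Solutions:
 u(c) = C1 + C2*exp(2^(1/3)*c*(2*k/((-3^(1/3) + 3^(5/6)*I)*(sqrt(3)*sqrt(4*k^3 + 243) + 27)^(1/3)) + 6^(1/3)*(sqrt(3)*sqrt(4*k^3 + 243) + 27)^(1/3)/12 - 2^(1/3)*3^(5/6)*I*(sqrt(3)*sqrt(4*k^3 + 243) + 27)^(1/3)/12)) + C3*exp(2^(1/3)*c*(-2*k/((3^(1/3) + 3^(5/6)*I)*(sqrt(3)*sqrt(4*k^3 + 243) + 27)^(1/3)) + 6^(1/3)*(sqrt(3)*sqrt(4*k^3 + 243) + 27)^(1/3)/12 + 2^(1/3)*3^(5/6)*I*(sqrt(3)*sqrt(4*k^3 + 243) + 27)^(1/3)/12)) + C4*exp(6^(1/3)*c*(2*3^(1/3)*k/(sqrt(3)*sqrt(4*k^3 + 243) + 27)^(1/3) - 2^(1/3)*(sqrt(3)*sqrt(4*k^3 + 243) + 27)^(1/3))/6) + c^2/3 - 2*c*k/9 - sqrt(3)*c/3


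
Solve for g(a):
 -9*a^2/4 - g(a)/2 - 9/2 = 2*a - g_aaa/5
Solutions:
 g(a) = C3*exp(2^(2/3)*5^(1/3)*a/2) - 9*a^2/2 - 4*a + (C1*sin(2^(2/3)*sqrt(3)*5^(1/3)*a/4) + C2*cos(2^(2/3)*sqrt(3)*5^(1/3)*a/4))*exp(-2^(2/3)*5^(1/3)*a/4) - 9


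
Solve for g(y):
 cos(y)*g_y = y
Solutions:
 g(y) = C1 + Integral(y/cos(y), y)


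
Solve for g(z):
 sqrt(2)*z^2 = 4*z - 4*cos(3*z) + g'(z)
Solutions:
 g(z) = C1 + sqrt(2)*z^3/3 - 2*z^2 + 4*sin(3*z)/3


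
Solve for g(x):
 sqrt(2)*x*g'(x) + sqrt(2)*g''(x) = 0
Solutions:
 g(x) = C1 + C2*erf(sqrt(2)*x/2)


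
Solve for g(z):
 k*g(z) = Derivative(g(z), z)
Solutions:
 g(z) = C1*exp(k*z)


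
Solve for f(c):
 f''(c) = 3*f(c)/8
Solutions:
 f(c) = C1*exp(-sqrt(6)*c/4) + C2*exp(sqrt(6)*c/4)


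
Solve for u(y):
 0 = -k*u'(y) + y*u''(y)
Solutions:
 u(y) = C1 + y^(re(k) + 1)*(C2*sin(log(y)*Abs(im(k))) + C3*cos(log(y)*im(k)))


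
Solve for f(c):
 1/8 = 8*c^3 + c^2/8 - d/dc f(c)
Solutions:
 f(c) = C1 + 2*c^4 + c^3/24 - c/8


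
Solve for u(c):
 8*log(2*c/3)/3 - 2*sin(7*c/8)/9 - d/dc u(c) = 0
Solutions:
 u(c) = C1 + 8*c*log(c)/3 - 8*c*log(3)/3 - 8*c/3 + 8*c*log(2)/3 + 16*cos(7*c/8)/63


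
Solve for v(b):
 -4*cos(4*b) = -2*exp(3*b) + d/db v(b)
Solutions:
 v(b) = C1 + 2*exp(3*b)/3 - sin(4*b)


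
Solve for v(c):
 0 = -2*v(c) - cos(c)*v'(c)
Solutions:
 v(c) = C1*(sin(c) - 1)/(sin(c) + 1)


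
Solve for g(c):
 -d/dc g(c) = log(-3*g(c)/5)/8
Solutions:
 8*Integral(1/(log(-_y) - log(5) + log(3)), (_y, g(c))) = C1 - c


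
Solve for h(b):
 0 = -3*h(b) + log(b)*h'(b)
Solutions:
 h(b) = C1*exp(3*li(b))


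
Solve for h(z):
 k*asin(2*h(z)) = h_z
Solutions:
 Integral(1/asin(2*_y), (_y, h(z))) = C1 + k*z


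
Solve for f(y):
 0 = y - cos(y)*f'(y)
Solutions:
 f(y) = C1 + Integral(y/cos(y), y)


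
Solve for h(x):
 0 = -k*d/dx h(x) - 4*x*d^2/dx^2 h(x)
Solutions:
 h(x) = C1 + x^(1 - re(k)/4)*(C2*sin(log(x)*Abs(im(k))/4) + C3*cos(log(x)*im(k)/4))


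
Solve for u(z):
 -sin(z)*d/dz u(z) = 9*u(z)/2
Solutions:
 u(z) = C1*(cos(z) + 1)^(1/4)*(cos(z)^2 + 2*cos(z) + 1)/((cos(z) - 1)^(1/4)*(cos(z)^2 - 2*cos(z) + 1))


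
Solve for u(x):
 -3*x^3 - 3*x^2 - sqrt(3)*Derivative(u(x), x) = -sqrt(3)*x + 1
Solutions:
 u(x) = C1 - sqrt(3)*x^4/4 - sqrt(3)*x^3/3 + x^2/2 - sqrt(3)*x/3


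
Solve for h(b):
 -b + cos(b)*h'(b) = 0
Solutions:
 h(b) = C1 + Integral(b/cos(b), b)


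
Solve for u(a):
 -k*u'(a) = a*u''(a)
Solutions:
 u(a) = C1 + a^(1 - re(k))*(C2*sin(log(a)*Abs(im(k))) + C3*cos(log(a)*im(k)))


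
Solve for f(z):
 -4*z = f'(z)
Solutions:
 f(z) = C1 - 2*z^2


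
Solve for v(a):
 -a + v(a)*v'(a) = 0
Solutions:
 v(a) = -sqrt(C1 + a^2)
 v(a) = sqrt(C1 + a^2)


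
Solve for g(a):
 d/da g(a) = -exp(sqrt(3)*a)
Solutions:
 g(a) = C1 - sqrt(3)*exp(sqrt(3)*a)/3


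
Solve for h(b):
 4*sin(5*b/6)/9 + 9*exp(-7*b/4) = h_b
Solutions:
 h(b) = C1 - 8*cos(5*b/6)/15 - 36*exp(-7*b/4)/7


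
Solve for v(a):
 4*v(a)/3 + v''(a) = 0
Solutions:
 v(a) = C1*sin(2*sqrt(3)*a/3) + C2*cos(2*sqrt(3)*a/3)


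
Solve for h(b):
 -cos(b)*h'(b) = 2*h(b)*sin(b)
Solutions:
 h(b) = C1*cos(b)^2


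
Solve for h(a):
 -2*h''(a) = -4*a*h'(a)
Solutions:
 h(a) = C1 + C2*erfi(a)


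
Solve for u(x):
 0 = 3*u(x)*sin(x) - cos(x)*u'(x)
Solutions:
 u(x) = C1/cos(x)^3


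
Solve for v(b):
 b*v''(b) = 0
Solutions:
 v(b) = C1 + C2*b


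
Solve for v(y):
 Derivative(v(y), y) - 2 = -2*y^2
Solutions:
 v(y) = C1 - 2*y^3/3 + 2*y


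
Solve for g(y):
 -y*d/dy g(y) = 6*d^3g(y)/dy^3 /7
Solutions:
 g(y) = C1 + Integral(C2*airyai(-6^(2/3)*7^(1/3)*y/6) + C3*airybi(-6^(2/3)*7^(1/3)*y/6), y)


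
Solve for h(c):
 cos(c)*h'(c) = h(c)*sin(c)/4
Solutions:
 h(c) = C1/cos(c)^(1/4)


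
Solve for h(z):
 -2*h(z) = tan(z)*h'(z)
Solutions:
 h(z) = C1/sin(z)^2


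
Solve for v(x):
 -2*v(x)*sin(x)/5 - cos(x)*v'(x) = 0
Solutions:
 v(x) = C1*cos(x)^(2/5)


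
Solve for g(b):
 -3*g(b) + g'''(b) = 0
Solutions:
 g(b) = C3*exp(3^(1/3)*b) + (C1*sin(3^(5/6)*b/2) + C2*cos(3^(5/6)*b/2))*exp(-3^(1/3)*b/2)


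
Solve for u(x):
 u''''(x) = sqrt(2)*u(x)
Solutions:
 u(x) = C1*exp(-2^(1/8)*x) + C2*exp(2^(1/8)*x) + C3*sin(2^(1/8)*x) + C4*cos(2^(1/8)*x)


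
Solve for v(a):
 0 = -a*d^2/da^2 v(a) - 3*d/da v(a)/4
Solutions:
 v(a) = C1 + C2*a^(1/4)


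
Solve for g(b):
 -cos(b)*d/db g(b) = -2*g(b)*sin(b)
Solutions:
 g(b) = C1/cos(b)^2


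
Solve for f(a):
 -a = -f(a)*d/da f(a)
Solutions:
 f(a) = -sqrt(C1 + a^2)
 f(a) = sqrt(C1 + a^2)


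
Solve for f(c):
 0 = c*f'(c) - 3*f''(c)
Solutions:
 f(c) = C1 + C2*erfi(sqrt(6)*c/6)


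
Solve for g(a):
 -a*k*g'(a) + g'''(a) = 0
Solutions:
 g(a) = C1 + Integral(C2*airyai(a*k^(1/3)) + C3*airybi(a*k^(1/3)), a)


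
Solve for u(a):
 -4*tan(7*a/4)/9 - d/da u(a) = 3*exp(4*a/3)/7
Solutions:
 u(a) = C1 - 9*exp(4*a/3)/28 + 16*log(cos(7*a/4))/63


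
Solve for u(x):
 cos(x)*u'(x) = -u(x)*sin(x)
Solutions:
 u(x) = C1*cos(x)


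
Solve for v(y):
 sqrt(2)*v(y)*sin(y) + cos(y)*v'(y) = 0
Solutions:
 v(y) = C1*cos(y)^(sqrt(2))


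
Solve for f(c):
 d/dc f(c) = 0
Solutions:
 f(c) = C1


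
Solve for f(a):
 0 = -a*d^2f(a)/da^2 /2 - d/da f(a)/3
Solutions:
 f(a) = C1 + C2*a^(1/3)


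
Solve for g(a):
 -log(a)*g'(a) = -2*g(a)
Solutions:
 g(a) = C1*exp(2*li(a))


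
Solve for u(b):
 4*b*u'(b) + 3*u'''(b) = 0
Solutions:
 u(b) = C1 + Integral(C2*airyai(-6^(2/3)*b/3) + C3*airybi(-6^(2/3)*b/3), b)


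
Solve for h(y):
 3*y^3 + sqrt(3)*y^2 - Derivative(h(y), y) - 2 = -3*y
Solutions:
 h(y) = C1 + 3*y^4/4 + sqrt(3)*y^3/3 + 3*y^2/2 - 2*y


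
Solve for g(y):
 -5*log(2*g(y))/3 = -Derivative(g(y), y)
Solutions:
 -3*Integral(1/(log(_y) + log(2)), (_y, g(y)))/5 = C1 - y


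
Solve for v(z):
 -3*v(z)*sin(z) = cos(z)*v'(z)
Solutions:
 v(z) = C1*cos(z)^3


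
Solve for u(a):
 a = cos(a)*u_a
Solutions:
 u(a) = C1 + Integral(a/cos(a), a)


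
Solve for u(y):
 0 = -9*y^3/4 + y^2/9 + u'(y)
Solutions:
 u(y) = C1 + 9*y^4/16 - y^3/27


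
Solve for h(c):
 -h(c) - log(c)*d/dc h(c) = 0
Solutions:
 h(c) = C1*exp(-li(c))


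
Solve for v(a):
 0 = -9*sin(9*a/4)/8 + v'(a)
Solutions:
 v(a) = C1 - cos(9*a/4)/2


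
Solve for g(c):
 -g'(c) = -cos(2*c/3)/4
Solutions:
 g(c) = C1 + 3*sin(2*c/3)/8


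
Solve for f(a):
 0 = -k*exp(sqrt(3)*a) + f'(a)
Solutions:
 f(a) = C1 + sqrt(3)*k*exp(sqrt(3)*a)/3


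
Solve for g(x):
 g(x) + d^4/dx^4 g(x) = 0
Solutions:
 g(x) = (C1*sin(sqrt(2)*x/2) + C2*cos(sqrt(2)*x/2))*exp(-sqrt(2)*x/2) + (C3*sin(sqrt(2)*x/2) + C4*cos(sqrt(2)*x/2))*exp(sqrt(2)*x/2)


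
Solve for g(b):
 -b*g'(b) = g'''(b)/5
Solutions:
 g(b) = C1 + Integral(C2*airyai(-5^(1/3)*b) + C3*airybi(-5^(1/3)*b), b)


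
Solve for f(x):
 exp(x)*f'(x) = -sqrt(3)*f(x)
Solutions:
 f(x) = C1*exp(sqrt(3)*exp(-x))


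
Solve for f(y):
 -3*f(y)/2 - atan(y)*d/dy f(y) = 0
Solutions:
 f(y) = C1*exp(-3*Integral(1/atan(y), y)/2)


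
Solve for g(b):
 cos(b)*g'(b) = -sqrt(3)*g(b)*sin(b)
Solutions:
 g(b) = C1*cos(b)^(sqrt(3))


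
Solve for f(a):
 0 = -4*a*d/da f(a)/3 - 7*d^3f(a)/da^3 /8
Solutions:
 f(a) = C1 + Integral(C2*airyai(-2*42^(2/3)*a/21) + C3*airybi(-2*42^(2/3)*a/21), a)


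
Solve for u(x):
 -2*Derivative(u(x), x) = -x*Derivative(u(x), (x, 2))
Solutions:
 u(x) = C1 + C2*x^3


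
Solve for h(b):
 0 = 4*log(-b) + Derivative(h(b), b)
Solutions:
 h(b) = C1 - 4*b*log(-b) + 4*b


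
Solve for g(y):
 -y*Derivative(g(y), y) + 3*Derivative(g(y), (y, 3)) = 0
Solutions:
 g(y) = C1 + Integral(C2*airyai(3^(2/3)*y/3) + C3*airybi(3^(2/3)*y/3), y)


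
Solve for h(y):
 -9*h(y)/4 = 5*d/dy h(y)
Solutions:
 h(y) = C1*exp(-9*y/20)


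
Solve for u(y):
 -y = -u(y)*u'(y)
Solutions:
 u(y) = -sqrt(C1 + y^2)
 u(y) = sqrt(C1 + y^2)


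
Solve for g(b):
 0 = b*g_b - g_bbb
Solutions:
 g(b) = C1 + Integral(C2*airyai(b) + C3*airybi(b), b)


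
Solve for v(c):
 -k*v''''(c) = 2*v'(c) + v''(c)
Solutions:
 v(c) = C1 + C2*exp(c*(3^(1/3)*(sqrt(3)*sqrt((27 + 1/k)/k^2) + 9/k)^(1/3)/6 - 3^(5/6)*I*(sqrt(3)*sqrt((27 + 1/k)/k^2) + 9/k)^(1/3)/6 + 2/(k*(-3^(1/3) + 3^(5/6)*I)*(sqrt(3)*sqrt((27 + 1/k)/k^2) + 9/k)^(1/3)))) + C3*exp(c*(3^(1/3)*(sqrt(3)*sqrt((27 + 1/k)/k^2) + 9/k)^(1/3)/6 + 3^(5/6)*I*(sqrt(3)*sqrt((27 + 1/k)/k^2) + 9/k)^(1/3)/6 - 2/(k*(3^(1/3) + 3^(5/6)*I)*(sqrt(3)*sqrt((27 + 1/k)/k^2) + 9/k)^(1/3)))) + C4*exp(3^(1/3)*c*(-(sqrt(3)*sqrt((27 + 1/k)/k^2) + 9/k)^(1/3) + 3^(1/3)/(k*(sqrt(3)*sqrt((27 + 1/k)/k^2) + 9/k)^(1/3)))/3)


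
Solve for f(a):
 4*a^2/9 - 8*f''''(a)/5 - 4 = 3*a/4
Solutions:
 f(a) = C1 + C2*a + C3*a^2 + C4*a^3 + a^6/1296 - a^5/256 - 5*a^4/48


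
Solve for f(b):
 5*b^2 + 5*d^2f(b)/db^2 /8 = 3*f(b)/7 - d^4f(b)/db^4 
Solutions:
 f(b) = C1*exp(-sqrt(7)*b*sqrt(-35 + sqrt(6601))/28) + C2*exp(sqrt(7)*b*sqrt(-35 + sqrt(6601))/28) + C3*sin(sqrt(7)*b*sqrt(35 + sqrt(6601))/28) + C4*cos(sqrt(7)*b*sqrt(35 + sqrt(6601))/28) + 35*b^2/3 + 1225/36


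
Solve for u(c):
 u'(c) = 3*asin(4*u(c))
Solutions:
 Integral(1/asin(4*_y), (_y, u(c))) = C1 + 3*c


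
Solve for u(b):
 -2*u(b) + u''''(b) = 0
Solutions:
 u(b) = C1*exp(-2^(1/4)*b) + C2*exp(2^(1/4)*b) + C3*sin(2^(1/4)*b) + C4*cos(2^(1/4)*b)


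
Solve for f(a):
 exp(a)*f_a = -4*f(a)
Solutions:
 f(a) = C1*exp(4*exp(-a))


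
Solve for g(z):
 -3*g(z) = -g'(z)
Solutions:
 g(z) = C1*exp(3*z)


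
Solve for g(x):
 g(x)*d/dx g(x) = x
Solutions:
 g(x) = -sqrt(C1 + x^2)
 g(x) = sqrt(C1 + x^2)


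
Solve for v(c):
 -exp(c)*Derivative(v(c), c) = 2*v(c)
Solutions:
 v(c) = C1*exp(2*exp(-c))


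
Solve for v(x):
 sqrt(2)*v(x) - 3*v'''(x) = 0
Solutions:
 v(x) = C3*exp(2^(1/6)*3^(2/3)*x/3) + (C1*sin(6^(1/6)*x/2) + C2*cos(6^(1/6)*x/2))*exp(-2^(1/6)*3^(2/3)*x/6)


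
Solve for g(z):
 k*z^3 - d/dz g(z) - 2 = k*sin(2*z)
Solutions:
 g(z) = C1 + k*z^4/4 + k*cos(2*z)/2 - 2*z


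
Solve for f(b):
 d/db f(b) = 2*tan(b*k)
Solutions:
 f(b) = C1 + 2*Piecewise((-log(cos(b*k))/k, Ne(k, 0)), (0, True))


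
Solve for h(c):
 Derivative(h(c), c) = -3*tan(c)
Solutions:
 h(c) = C1 + 3*log(cos(c))


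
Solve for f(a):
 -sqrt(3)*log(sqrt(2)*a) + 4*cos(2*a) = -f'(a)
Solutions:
 f(a) = C1 + sqrt(3)*a*(log(a) - 1) + sqrt(3)*a*log(2)/2 - 2*sin(2*a)


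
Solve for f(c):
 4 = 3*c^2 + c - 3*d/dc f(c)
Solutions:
 f(c) = C1 + c^3/3 + c^2/6 - 4*c/3


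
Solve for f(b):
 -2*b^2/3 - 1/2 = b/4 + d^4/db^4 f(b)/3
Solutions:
 f(b) = C1 + C2*b + C3*b^2 + C4*b^3 - b^6/180 - b^5/160 - b^4/16


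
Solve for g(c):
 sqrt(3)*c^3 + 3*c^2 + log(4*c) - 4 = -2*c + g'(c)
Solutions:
 g(c) = C1 + sqrt(3)*c^4/4 + c^3 + c^2 + c*log(c) - 5*c + c*log(4)


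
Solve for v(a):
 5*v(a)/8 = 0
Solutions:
 v(a) = 0
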